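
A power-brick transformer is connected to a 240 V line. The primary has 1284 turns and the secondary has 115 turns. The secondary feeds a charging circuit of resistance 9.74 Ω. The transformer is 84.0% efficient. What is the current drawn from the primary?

V_s = 240 × 115/1284 = 21.495 V.
I_s = V_s/R = 21.495/9.74 = 2.2069 A.
P_out = V_s I_s = 21.495 × 2.2069 = 47.438 W.
P_in = P_out/η = 47.438/0.840 = 56.474 W.
I_p = P_in/V_p = 56.474/240 = 0.235 A.

I_p ≈ 0.235 A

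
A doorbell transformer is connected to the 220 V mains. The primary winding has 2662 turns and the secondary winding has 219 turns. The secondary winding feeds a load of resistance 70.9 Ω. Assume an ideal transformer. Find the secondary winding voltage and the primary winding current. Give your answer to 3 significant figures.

V_s ≈ 18.1 V, I_p ≈ 0.0210 A

V_s = V_p × N_s/N_p = 220 × 219/2662 = 18.099 V.
I_s = V_s/R = 18.099/70.9 = 0.25528 A.
I_p = I_s × N_s/N_p = 0.25528 × 219/2662 = 0.0210 A.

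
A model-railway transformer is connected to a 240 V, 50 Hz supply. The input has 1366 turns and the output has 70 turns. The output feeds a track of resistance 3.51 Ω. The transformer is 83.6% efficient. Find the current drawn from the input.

I_in ≈ 0.215 A

V_out = 240 × 70/1366 = 12.299 V.
I_out = V_out/R = 12.299/3.51 = 3.5039 A.
P_out = V_out I_out = 12.299 × 3.5039 = 43.093 W.
P_in = P_out/η = 43.093/0.836 = 51.547 W.
I_in = P_in/V_in = 51.547/240 = 0.215 A.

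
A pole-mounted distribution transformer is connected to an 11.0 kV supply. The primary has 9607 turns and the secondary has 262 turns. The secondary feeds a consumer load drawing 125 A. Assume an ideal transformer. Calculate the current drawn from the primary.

I_p ≈ 3.41 A

For an ideal transformer I_p N_p = I_s N_s, so I_p = 125 × 262/9607 = 3.41 A.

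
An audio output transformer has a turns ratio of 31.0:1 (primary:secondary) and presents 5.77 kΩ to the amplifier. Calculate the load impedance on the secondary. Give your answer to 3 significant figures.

Z_s = Z_p/(N_p/N_s)² = 5770/31.0² = 6.00 Ω.

Z_s ≈ 6.00 Ω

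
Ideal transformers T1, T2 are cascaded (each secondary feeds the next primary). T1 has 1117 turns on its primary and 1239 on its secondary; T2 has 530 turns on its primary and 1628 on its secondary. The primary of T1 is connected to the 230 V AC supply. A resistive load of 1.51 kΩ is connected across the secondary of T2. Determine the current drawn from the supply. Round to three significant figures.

I_supply ≈ 1.77 A

After T1: V = 230.00 × 1239/1117 = 255.12 V.
After T2: V = 255.12 × 1628/530 = 783.65 V.
I_load = 783.65/1510 = 0.51898 A, so P_out = 783.65 × 0.51898 = 406.70 W.
All ideal ⇒ P_in = P_out, so I_supply = 406.70/230 = 1.77 A.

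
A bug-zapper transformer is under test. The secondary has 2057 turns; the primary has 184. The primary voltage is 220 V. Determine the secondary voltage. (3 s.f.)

V_s ≈ 2460 V

V_s/V_p = N_s/N_p, so V_s = 220 × 2057/184 = 2460 V.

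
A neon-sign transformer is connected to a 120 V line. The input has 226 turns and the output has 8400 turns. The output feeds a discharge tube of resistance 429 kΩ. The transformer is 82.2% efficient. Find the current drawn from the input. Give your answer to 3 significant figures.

I_in ≈ 0.470 A

V_out = 120 × 8400/226 = 4460.2 V.
I_out = V_out/R = 4460.2/429000 = 0.010397 A.
P_out = V_out I_out = 4460.2 × 0.010397 = 46.371 W.
P_in = P_out/η = 46.371/0.822 = 56.412 W.
I_in = P_in/V_in = 56.412/120 = 0.470 A.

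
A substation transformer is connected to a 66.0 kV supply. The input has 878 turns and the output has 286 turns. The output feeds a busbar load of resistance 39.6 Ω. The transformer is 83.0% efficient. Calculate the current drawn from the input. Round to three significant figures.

V_out = 66000 × 286/878 = 21499 V.
I_out = V_out/R = 21499/39.6 = 542.90 A.
P_out = V_out I_out = 21499 × 542.90 = 1.1672×10^7 W.
P_in = P_out/η = 1.1672×10^7/0.830 = 1.4062×10^7 W.
I_in = P_in/V_in = 1.4062×10^7/66000 = 213 A.

I_in ≈ 213 A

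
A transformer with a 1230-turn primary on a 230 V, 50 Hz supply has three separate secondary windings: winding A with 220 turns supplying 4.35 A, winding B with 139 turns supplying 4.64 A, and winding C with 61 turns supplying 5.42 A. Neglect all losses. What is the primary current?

V_A = 230 × 220/1230 = 41.138 V; V_B = 230 × 139/1230 = 25.992 V; V_C = 230 × 61/1230 = 11.407 V.
P_out = V_A I_A + V_B I_B + V_C I_C = 41.138×4.35 + 25.992×4.64 + 11.407×5.42 = 178.95 + 120.60 + 61.823 = 361.38 W.
Ideal ⇒ P_in = P_out, so I_p = P_out/V_p = 361.38/230 = 1.57 A.

I_p ≈ 1.57 A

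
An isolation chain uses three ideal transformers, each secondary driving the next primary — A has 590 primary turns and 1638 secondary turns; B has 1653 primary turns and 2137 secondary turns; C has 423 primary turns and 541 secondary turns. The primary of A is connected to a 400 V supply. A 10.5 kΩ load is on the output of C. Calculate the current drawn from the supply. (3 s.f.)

I_supply ≈ 0.803 A

Secondary of A: V = 400.00 × 1638/590 = 1110.5 V.
Secondary of B: V = 1110.5 × 2137/1653 = 1435.7 V.
Secondary of C: V = 1435.7 × 541/423 = 1836.2 V.
I_load = 1836.2/10500 = 0.17487 A, so P_out = 1836.2 × 0.17487 = 321.09 W.
All ideal ⇒ P_in = P_out, so I_supply = 321.09/400 = 0.803 A.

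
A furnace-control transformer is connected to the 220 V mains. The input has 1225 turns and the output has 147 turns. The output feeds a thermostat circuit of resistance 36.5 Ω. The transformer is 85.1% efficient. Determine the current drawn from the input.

I_in ≈ 0.102 A

V_out = 220 × 147/1225 = 26.400 V.
I_out = V_out/R = 26.400/36.5 = 0.72329 A.
P_out = V_out I_out = 26.400 × 0.72329 = 19.095 W.
P_in = P_out/η = 19.095/0.851 = 22.438 W.
I_in = P_in/V_in = 22.438/220 = 0.102 A.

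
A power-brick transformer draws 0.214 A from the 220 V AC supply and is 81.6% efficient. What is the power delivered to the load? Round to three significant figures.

P_out ≈ 38.4 W

P_in = V_p I_p = 220 × 0.214 = 47.080 W.
P_out = η P_in = 0.816 × 47.080 = 38.4 W.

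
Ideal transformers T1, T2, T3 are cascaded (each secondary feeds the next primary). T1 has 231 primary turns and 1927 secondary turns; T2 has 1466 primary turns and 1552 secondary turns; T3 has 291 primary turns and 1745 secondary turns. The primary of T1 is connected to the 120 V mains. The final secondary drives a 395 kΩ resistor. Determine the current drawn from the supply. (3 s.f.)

Secondary of T1: V = 120.00 × 1927/231 = 1001.0 V.
Secondary of T2: V = 1001.0 × 1552/1466 = 1059.8 V.
Secondary of T3: V = 1059.8 × 1745/291 = 6354.9 V.
I_load = 6354.9/395000 = 0.016088 A, so P_out = 6354.9 × 0.016088 = 102.24 W.
All ideal ⇒ P_in = P_out, so I_supply = 102.24/120 = 0.852 A.

I_supply ≈ 0.852 A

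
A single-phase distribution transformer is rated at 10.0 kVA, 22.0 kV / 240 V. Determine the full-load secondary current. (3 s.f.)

I_s ≈ 41.7 A

I_s = S/V_s = 10000/240 = 41.7 A.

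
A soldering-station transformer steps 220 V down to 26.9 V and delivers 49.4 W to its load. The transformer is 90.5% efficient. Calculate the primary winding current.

I_p ≈ 0.248 A

P_in = P_out/η = 49.4/0.905 = 54.586 W.
I_p = P_in/V_p = 54.586/220 = 0.248 A.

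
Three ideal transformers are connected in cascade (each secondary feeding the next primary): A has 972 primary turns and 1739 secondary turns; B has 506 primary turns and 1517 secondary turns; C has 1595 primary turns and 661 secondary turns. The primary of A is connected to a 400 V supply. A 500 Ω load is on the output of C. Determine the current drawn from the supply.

After A: V = 400.00 × 1739/972 = 715.64 V.
After B: V = 715.64 × 1517/506 = 2145.5 V.
After C: V = 2145.5 × 661/1595 = 889.14 V.
I_load = 889.14/500 = 1.7783 A, so P_out = 889.14 × 1.7783 = 1581.1 W.
All ideal ⇒ P_in = P_out, so I_supply = 1581.1/400 = 3.95 A.

I_supply ≈ 3.95 A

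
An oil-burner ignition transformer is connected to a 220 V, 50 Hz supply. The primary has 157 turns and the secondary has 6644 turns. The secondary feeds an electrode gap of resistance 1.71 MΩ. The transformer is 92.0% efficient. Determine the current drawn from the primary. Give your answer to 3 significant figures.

V_s = 220 × 6644/157 = 9310.1 V.
I_s = V_s/R = 9310.1/(1.71×10^6) = 0.0054445 A.
P_out = V_s I_s = 9310.1 × 0.0054445 = 50.688 W.
P_in = P_out/η = 50.688/0.920 = 55.096 W.
I_p = P_in/V_p = 55.096/220 = 0.250 A.

I_p ≈ 0.250 A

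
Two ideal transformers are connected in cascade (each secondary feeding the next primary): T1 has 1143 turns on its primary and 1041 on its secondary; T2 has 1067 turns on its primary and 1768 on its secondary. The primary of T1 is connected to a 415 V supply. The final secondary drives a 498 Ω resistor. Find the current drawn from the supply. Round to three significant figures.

I_supply ≈ 1.90 A

Secondary of T1: V = 415.00 × 1041/1143 = 377.97 V.
Secondary of T2: V = 377.97 × 1768/1067 = 626.28 V.
I_load = 626.28/498 = 1.2576 A, so P_out = 626.28 × 1.2576 = 787.61 W.
All ideal ⇒ P_in = P_out, so I_supply = 787.61/415 = 1.90 A.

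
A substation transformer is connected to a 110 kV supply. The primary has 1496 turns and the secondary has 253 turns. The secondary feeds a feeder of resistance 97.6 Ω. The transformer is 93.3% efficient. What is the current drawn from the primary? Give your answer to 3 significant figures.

V_s = 110000 × 253/1496 = 18603 V.
I_s = V_s/R = 18603/97.6 = 190.60 A.
P_out = V_s I_s = 18603 × 190.60 = 3.5458×10^6 W.
P_in = P_out/η = 3.5458×10^6/0.933 = 3.8004×10^6 W.
I_p = P_in/V_p = 3.8004×10^6/110000 = 34.5 A.

I_p ≈ 34.5 A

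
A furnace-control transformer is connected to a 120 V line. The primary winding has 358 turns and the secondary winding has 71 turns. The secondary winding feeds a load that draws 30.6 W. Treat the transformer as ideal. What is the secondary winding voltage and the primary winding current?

V_s ≈ 23.8 V, I_p ≈ 0.255 A

V_s = V_p × N_s/N_p = 120 × 71/358 = 23.799 V.
I_s = P/V_s = 30.6/23.799 = 1.2858 A.
I_p = I_s × N_s/N_p = 1.2858 × 71/358 = 0.255 A.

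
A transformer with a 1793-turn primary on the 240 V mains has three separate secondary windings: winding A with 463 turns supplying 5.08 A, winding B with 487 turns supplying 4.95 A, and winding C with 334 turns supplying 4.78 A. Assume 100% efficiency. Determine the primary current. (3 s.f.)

V_A = 240 × 463/1793 = 61.974 V; V_B = 240 × 487/1793 = 65.187 V; V_C = 240 × 334/1793 = 44.707 V.
P_out = V_A I_A + V_B I_B + V_C I_C = 61.974×5.08 + 65.187×4.95 + 44.707×4.78 = 314.83 + 322.67 + 213.70 = 851.20 W.
Ideal ⇒ P_in = P_out, so I_p = P_out/V_p = 851.20/240 = 3.55 A.

I_p ≈ 3.55 A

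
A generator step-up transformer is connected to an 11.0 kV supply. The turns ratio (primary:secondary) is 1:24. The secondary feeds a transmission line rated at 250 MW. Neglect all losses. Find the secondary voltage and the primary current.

V_s = V_p × N_s/N_p = 11000 × 24/1 = 264000 V.
I_s = P/V_s = 2.50×10^8/264000 = 946.97 A.
I_p = I_s × N_s/N_p = 946.97 × 24/1 = 22700 A.

V_s ≈ 264000 V, I_p ≈ 22700 A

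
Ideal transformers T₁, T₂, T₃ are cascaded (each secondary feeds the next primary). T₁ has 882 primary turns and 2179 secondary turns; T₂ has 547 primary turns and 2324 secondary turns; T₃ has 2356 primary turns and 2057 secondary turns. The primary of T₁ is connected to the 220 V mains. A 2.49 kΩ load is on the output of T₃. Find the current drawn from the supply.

I_supply ≈ 7.42 A

Secondary of T₁: V = 220.00 × 2179/882 = 543.51 V.
Secondary of T₂: V = 543.51 × 2324/547 = 2309.2 V.
Secondary of T₃: V = 2309.2 × 2057/2356 = 2016.1 V.
I_load = 2016.1/2490 = 0.80969 A, so P_out = 2016.1 × 0.80969 = 1632.4 W.
All ideal ⇒ P_in = P_out, so I_supply = 1632.4/220 = 7.42 A.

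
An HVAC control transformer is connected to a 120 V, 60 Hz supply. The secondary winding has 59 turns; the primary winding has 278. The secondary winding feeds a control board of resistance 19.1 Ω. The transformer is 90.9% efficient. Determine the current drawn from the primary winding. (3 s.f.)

V_s = 120 × 59/278 = 25.468 V.
I_s = V_s/R = 25.468/19.1 = 1.3334 A.
P_out = V_s I_s = 25.468 × 1.3334 = 33.958 W.
P_in = P_out/η = 33.958/0.909 = 37.358 W.
I_p = P_in/V_p = 37.358/120 = 0.311 A.

I_p ≈ 0.311 A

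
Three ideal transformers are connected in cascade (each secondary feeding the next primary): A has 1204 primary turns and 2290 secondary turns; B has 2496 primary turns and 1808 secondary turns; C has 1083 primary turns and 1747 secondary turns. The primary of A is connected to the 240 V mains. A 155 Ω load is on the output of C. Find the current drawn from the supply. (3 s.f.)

Secondary of A: V = 240.00 × 2290/1204 = 456.48 V.
Secondary of B: V = 456.48 × 1808/2496 = 330.65 V.
Secondary of C: V = 330.65 × 1747/1083 = 533.38 V.
I_load = 533.38/155 = 3.4412 A, so P_out = 533.38 × 3.4412 = 1835.5 W.
All ideal ⇒ P_in = P_out, so I_supply = 1835.5/240 = 7.65 A.

I_supply ≈ 7.65 A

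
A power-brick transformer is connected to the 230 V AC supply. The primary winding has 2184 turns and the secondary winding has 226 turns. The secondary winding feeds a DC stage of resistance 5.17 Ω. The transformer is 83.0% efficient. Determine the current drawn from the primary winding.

I_p ≈ 0.574 A

V_s = 230 × 226/2184 = 23.800 V.
I_s = V_s/R = 23.800/5.17 = 4.6036 A.
P_out = V_s I_s = 23.800 × 4.6036 = 109.57 W.
P_in = P_out/η = 109.57/0.830 = 132.01 W.
I_p = P_in/V_p = 132.01/230 = 0.574 A.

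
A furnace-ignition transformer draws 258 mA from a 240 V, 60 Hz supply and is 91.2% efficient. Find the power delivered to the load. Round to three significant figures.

P_out ≈ 56.5 W

P_in = V_p I_p = 240 × 0.258 = 61.920 W.
P_out = η P_in = 0.912 × 61.920 = 56.5 W.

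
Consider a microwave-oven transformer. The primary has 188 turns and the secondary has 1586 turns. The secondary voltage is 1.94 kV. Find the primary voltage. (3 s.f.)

V_p ≈ 230 V

V_p/V_s = N_p/N_s, so V_p = 1940 × 188/1586 = 230 V.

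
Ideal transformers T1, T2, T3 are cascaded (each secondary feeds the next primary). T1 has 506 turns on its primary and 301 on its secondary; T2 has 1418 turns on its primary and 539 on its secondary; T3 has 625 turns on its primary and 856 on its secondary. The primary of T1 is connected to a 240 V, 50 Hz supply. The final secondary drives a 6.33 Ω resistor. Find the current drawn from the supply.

I_supply ≈ 3.64 A

Secondary of T1: V = 240.00 × 301/506 = 142.77 V.
Secondary of T2: V = 142.77 × 539/1418 = 54.267 V.
Secondary of T3: V = 54.267 × 856/625 = 74.325 V.
I_load = 74.325/6.33 = 11.742 A, so P_out = 74.325 × 11.742 = 872.70 W.
All ideal ⇒ P_in = P_out, so I_supply = 872.70/240 = 3.64 A.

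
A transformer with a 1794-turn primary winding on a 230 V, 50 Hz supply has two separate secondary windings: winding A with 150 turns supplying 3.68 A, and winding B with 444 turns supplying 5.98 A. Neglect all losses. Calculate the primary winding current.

I_p ≈ 1.79 A

V_A = 230 × 150/1794 = 19.231 V; V_B = 230 × 444/1794 = 56.923 V.
P_out = V_A I_A + V_B I_B = 19.231×3.68 + 56.923×5.98 = 70.769 + 340.40 = 411.17 W.
Ideal ⇒ P_in = P_out, so I_p = P_out/V_p = 411.17/230 = 1.79 A.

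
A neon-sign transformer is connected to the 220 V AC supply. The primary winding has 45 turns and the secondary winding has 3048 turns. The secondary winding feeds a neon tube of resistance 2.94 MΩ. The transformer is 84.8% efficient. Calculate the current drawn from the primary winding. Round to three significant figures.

I_p ≈ 0.405 A

V_s = 220 × 3048/45 = 14901 V.
I_s = V_s/R = 14901/(2.94×10^6) = 0.0050685 A.
P_out = V_s I_s = 14901 × 0.0050685 = 75.527 W.
P_in = P_out/η = 75.527/0.848 = 89.065 W.
I_p = P_in/V_p = 89.065/220 = 0.405 A.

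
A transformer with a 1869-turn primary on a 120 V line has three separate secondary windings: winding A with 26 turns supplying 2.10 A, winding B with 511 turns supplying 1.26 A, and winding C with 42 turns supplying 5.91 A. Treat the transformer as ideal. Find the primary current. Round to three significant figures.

V_A = 120 × 26/1869 = 1.6693 V; V_B = 120 × 511/1869 = 32.809 V; V_C = 120 × 42/1869 = 2.6966 V.
P_out = V_A I_A + V_B I_B + V_C I_C = 1.6693×2.10 + 32.809×1.26 + 2.6966×5.91 = 3.5056 + 41.339 + 15.937 = 60.782 W.
Ideal ⇒ P_in = P_out, so I_p = P_out/V_p = 60.782/120 = 0.507 A.

I_p ≈ 0.507 A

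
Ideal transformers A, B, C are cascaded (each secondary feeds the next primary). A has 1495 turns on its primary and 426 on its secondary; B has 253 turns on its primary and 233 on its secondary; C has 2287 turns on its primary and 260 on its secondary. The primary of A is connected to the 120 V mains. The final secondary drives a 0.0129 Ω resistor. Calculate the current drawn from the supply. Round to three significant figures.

I_supply ≈ 8.28 A

After A: V = 120.00 × 426/1495 = 34.194 V.
After B: V = 34.194 × 233/253 = 31.491 V.
After C: V = 31.491 × 260/2287 = 3.5801 V.
I_load = 3.5801/0.0129 = 277.53 A, so P_out = 3.5801 × 277.53 = 993.56 W.
All ideal ⇒ P_in = P_out, so I_supply = 993.56/120 = 8.28 A.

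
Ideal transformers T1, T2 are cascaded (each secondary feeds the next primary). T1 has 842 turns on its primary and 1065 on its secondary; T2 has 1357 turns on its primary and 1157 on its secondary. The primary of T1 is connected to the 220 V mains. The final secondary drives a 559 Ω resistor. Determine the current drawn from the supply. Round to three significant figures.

After T1: V = 220.00 × 1065/842 = 278.27 V.
After T2: V = 278.27 × 1157/1357 = 237.25 V.
I_load = 237.25/559 = 0.42443 A, so P_out = 237.25 × 0.42443 = 100.70 W.
All ideal ⇒ P_in = P_out, so I_supply = 100.70/220 = 0.458 A.

I_supply ≈ 0.458 A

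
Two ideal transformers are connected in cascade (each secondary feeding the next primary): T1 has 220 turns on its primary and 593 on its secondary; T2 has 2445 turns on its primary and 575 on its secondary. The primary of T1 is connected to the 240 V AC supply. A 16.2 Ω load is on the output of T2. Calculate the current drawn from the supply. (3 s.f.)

After T1: V = 240.00 × 593/220 = 646.91 V.
After T2: V = 646.91 × 575/2445 = 152.14 V.
I_load = 152.14/16.2 = 9.3911 A, so P_out = 152.14 × 9.3911 = 1428.7 W.
All ideal ⇒ P_in = P_out, so I_supply = 1428.7/240 = 5.95 A.

I_supply ≈ 5.95 A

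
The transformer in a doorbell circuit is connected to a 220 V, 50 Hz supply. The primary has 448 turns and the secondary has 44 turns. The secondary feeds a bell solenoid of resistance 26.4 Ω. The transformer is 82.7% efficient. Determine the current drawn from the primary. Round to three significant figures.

I_p ≈ 0.0972 A

V_s = 220 × 44/448 = 21.607 V.
I_s = V_s/R = 21.607/26.4 = 0.81845 A.
P_out = V_s I_s = 21.607 × 0.81845 = 17.684 W.
P_in = P_out/η = 17.684/0.827 = 21.384 W.
I_p = P_in/V_p = 21.384/220 = 0.0972 A.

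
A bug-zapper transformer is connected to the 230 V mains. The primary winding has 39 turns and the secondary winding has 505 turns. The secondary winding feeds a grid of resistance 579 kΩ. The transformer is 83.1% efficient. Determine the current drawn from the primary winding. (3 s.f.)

I_p ≈ 0.0801 A

V_s = 230 × 505/39 = 2978.2 V.
I_s = V_s/R = 2978.2/579000 = 0.0051437 A.
P_out = V_s I_s = 2978.2 × 0.0051437 = 15.319 W.
P_in = P_out/η = 15.319/0.831 = 18.434 W.
I_p = P_in/V_p = 18.434/230 = 0.0801 A.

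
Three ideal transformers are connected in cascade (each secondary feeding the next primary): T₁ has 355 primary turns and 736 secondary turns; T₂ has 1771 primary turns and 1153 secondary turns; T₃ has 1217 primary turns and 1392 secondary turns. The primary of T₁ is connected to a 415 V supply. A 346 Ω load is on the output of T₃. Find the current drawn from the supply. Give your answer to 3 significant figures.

I_supply ≈ 2.86 A

Secondary of T₁: V = 415.00 × 736/355 = 860.39 V.
Secondary of T₂: V = 860.39 × 1153/1771 = 560.16 V.
Secondary of T₃: V = 560.16 × 1392/1217 = 640.70 V.
I_load = 640.70/346 = 1.8517 A, so P_out = 640.70 × 1.8517 = 1186.4 W.
All ideal ⇒ P_in = P_out, so I_supply = 1186.4/415 = 2.86 A.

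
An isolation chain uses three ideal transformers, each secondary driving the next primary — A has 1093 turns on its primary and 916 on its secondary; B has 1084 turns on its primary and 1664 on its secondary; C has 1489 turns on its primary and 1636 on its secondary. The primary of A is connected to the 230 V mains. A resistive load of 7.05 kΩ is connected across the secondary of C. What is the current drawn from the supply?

I_supply ≈ 0.0652 A

After A: V = 230.00 × 916/1093 = 192.75 V.
After B: V = 192.75 × 1664/1084 = 295.89 V.
After C: V = 295.89 × 1636/1489 = 325.10 V.
I_load = 325.10/7050 = 0.046113 A, so P_out = 325.10 × 0.046113 = 14.991 W.
All ideal ⇒ P_in = P_out, so I_supply = 14.991/230 = 0.0652 A.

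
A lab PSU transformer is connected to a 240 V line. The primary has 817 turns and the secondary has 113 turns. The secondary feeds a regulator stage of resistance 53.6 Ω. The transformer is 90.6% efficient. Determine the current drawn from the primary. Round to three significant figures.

V_s = 240 × 113/817 = 33.195 V.
I_s = V_s/R = 33.195/53.6 = 0.61930 A.
P_out = V_s I_s = 33.195 × 0.61930 = 20.558 W.
P_in = P_out/η = 20.558/0.906 = 22.690 W.
I_p = P_in/V_p = 22.690/240 = 0.0945 A.

I_p ≈ 0.0945 A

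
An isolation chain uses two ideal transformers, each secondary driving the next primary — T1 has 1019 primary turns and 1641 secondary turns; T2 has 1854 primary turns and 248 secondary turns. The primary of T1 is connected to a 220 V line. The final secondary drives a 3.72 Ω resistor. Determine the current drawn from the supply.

I_supply ≈ 2.74 A

After T1: V = 220.00 × 1641/1019 = 354.29 V.
After T2: V = 354.29 × 248/1854 = 47.391 V.
I_load = 47.391/3.72 = 12.740 A, so P_out = 47.391 × 12.740 = 603.75 W.
All ideal ⇒ P_in = P_out, so I_supply = 603.75/220 = 2.74 A.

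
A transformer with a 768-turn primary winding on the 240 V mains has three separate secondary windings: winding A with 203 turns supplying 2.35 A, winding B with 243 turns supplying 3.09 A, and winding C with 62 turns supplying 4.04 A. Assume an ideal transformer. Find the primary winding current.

V_A = 240 × 203/768 = 63.438 V; V_B = 240 × 243/768 = 75.938 V; V_C = 240 × 62/768 = 19.375 V.
P_out = V_A I_A + V_B I_B + V_C I_C = 63.438×2.35 + 75.938×3.09 + 19.375×4.04 = 149.08 + 234.65 + 78.275 = 462.00 W.
Ideal ⇒ P_in = P_out, so I_p = P_out/V_p = 462.00/240 = 1.93 A.

I_p ≈ 1.93 A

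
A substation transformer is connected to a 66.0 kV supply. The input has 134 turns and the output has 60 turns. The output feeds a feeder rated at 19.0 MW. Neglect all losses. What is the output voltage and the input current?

V_out = V_in × N_out/N_in = 66000 × 60/134 = 29552 V.
I_out = P/V_out = 1.90×10^7/29552 = 642.93 A.
I_in = I_out × N_out/N_in = 642.93 × 60/134 = 288 A.

V_out ≈ 29600 V, I_in ≈ 288 A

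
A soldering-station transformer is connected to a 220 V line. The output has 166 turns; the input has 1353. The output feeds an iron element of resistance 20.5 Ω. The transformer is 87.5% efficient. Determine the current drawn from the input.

I_in ≈ 0.185 A

V_out = 220 × 166/1353 = 26.992 V.
I_out = V_out/R = 26.992/20.5 = 1.3167 A.
P_out = V_out I_out = 26.992 × 1.3167 = 35.540 W.
P_in = P_out/η = 35.540/0.875 = 40.617 W.
I_in = P_in/V_in = 40.617/220 = 0.185 A.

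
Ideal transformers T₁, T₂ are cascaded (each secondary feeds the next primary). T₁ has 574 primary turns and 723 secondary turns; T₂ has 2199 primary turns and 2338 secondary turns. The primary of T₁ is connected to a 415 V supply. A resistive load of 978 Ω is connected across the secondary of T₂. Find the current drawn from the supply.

After T₁: V = 415.00 × 723/574 = 522.73 V.
After T₂: V = 522.73 × 2338/2199 = 555.77 V.
I_load = 555.77/978 = 0.56827 A, so P_out = 555.77 × 0.56827 = 315.83 W.
All ideal ⇒ P_in = P_out, so I_supply = 315.83/415 = 0.761 A.

I_supply ≈ 0.761 A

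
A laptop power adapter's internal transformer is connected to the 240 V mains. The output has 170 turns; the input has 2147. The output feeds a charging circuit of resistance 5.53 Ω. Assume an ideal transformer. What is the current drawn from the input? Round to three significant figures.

I_in ≈ 0.272 A

V_out = V_in × N_out/N_in = 240 × 170/2147 = 19.003 V.
I_out = V_out/R = 19.003/5.53 = 3.4364 A.
For an ideal transformer I_in N_in = I_out N_out, so I_in = 3.4364 × 170/2147 = 0.272 A.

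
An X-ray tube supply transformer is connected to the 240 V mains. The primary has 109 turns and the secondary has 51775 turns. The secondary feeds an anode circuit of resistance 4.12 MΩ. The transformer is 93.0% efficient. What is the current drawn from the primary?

V_s = 240 × 51775/109 = 114000 V.
I_s = V_s/R = 114000/(4.12×10^6) = 0.027670 A.
P_out = V_s I_s = 114000 × 0.027670 = 3154.4 W.
P_in = P_out/η = 3154.4/0.930 = 3391.8 W.
I_p = P_in/V_p = 3391.8/240 = 14.1 A.

I_p ≈ 14.1 A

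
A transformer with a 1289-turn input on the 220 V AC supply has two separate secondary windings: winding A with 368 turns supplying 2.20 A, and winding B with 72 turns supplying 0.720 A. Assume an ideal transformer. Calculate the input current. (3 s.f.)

I_in ≈ 0.668 A

V_A = 220 × 368/1289 = 62.808 V; V_B = 220 × 72/1289 = 12.289 V.
P_out = V_A I_A + V_B I_B = 62.808×2.20 + 12.289×0.720 = 138.18 + 8.8478 = 147.03 W.
Ideal ⇒ P_in = P_out, so I_in = P_out/V_in = 147.03/220 = 0.668 A.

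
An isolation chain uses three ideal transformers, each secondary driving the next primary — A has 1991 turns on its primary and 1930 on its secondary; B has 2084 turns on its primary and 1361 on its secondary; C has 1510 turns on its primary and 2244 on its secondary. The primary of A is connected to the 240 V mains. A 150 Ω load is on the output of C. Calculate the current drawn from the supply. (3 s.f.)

Secondary of A: V = 240.00 × 1930/1991 = 232.65 V.
Secondary of B: V = 232.65 × 1361/2084 = 151.93 V.
Secondary of C: V = 151.93 × 2244/1510 = 225.79 V.
I_load = 225.79/150 = 1.5053 A, so P_out = 225.79 × 1.5053 = 339.87 W.
All ideal ⇒ P_in = P_out, so I_supply = 339.87/240 = 1.42 A.

I_supply ≈ 1.42 A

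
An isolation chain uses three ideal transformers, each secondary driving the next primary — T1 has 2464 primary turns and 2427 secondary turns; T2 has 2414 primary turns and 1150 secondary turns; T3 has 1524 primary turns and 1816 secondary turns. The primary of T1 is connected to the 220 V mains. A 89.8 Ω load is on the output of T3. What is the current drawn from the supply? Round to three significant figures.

After T1: V = 220.00 × 2427/2464 = 216.70 V.
After T2: V = 216.70 × 1150/2414 = 103.23 V.
After T3: V = 103.23 × 1816/1524 = 123.01 V.
I_load = 123.01/89.8 = 1.3698 A, so P_out = 123.01 × 1.3698 = 168.50 W.
All ideal ⇒ P_in = P_out, so I_supply = 168.50/220 = 0.766 A.

I_supply ≈ 0.766 A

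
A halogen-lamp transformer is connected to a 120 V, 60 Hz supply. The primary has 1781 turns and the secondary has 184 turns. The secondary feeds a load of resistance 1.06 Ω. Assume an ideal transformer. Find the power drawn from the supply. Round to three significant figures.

P ≈ 145 W

V_s = V_p × N_s/N_p = 120 × 184/1781 = 12.398 V.
I_s = V_s/R = 12.398/1.06 = 11.696 A.
I_p = I_s × N_s/N_p = 11.696 × 184/1781 = 1.2083 A.
P = V_p I_p = 120 × 1.2083 = 145 W.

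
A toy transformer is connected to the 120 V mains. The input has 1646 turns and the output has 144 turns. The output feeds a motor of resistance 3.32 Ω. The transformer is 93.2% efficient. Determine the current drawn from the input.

V_out = 120 × 144/1646 = 10.498 V.
I_out = V_out/R = 10.498/3.32 = 3.1621 A.
P_out = V_out I_out = 10.498 × 3.1621 = 33.196 W.
P_in = P_out/η = 33.196/0.932 = 35.618 W.
I_in = P_in/V_in = 35.618/120 = 0.297 A.

I_in ≈ 0.297 A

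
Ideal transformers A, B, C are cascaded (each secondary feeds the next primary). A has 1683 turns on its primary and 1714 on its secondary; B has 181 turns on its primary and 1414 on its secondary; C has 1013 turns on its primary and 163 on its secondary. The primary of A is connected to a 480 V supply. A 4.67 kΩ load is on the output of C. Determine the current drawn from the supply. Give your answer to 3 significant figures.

I_supply ≈ 0.168 A

Secondary of A: V = 480.00 × 1714/1683 = 488.84 V.
Secondary of B: V = 488.84 × 1414/181 = 3818.9 V.
Secondary of C: V = 3818.9 × 163/1013 = 614.49 V.
I_load = 614.49/4670 = 0.13158 A, so P_out = 614.49 × 0.13158 = 80.857 W.
All ideal ⇒ P_in = P_out, so I_supply = 80.857/480 = 0.168 A.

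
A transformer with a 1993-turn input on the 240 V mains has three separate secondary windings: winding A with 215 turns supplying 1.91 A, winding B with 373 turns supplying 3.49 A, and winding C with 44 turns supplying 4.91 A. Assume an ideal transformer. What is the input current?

I_in ≈ 0.968 A

V_A = 240 × 215/1993 = 25.891 V; V_B = 240 × 373/1993 = 44.917 V; V_C = 240 × 44/1993 = 5.2985 V.
P_out = V_A I_A + V_B I_B + V_C I_C = 25.891×1.91 + 44.917×3.49 + 5.2985×4.91 = 49.451 + 156.76 + 26.016 = 232.23 W.
Ideal ⇒ P_in = P_out, so I_in = P_out/V_in = 232.23/240 = 0.968 A.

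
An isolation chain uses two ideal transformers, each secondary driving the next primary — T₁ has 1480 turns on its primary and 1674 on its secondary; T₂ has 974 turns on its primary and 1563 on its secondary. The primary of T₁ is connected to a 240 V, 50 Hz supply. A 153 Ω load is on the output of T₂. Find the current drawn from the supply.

Secondary of T₁: V = 240.00 × 1674/1480 = 271.46 V.
Secondary of T₂: V = 271.46 × 1563/974 = 435.62 V.
I_load = 435.62/153 = 2.8472 A, so P_out = 435.62 × 2.8472 = 1240.3 W.
All ideal ⇒ P_in = P_out, so I_supply = 1240.3/240 = 5.17 A.

I_supply ≈ 5.17 A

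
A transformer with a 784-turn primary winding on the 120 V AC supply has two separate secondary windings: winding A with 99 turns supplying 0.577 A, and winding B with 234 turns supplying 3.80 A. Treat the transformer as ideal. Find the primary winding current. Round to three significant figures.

V_A = 120 × 99/784 = 15.153 V; V_B = 120 × 234/784 = 35.816 V.
P_out = V_A I_A + V_B I_B = 15.153×0.577 + 35.816×3.80 = 8.7433 + 136.10 = 144.85 W.
Ideal ⇒ P_in = P_out, so I_p = P_out/V_p = 144.85/120 = 1.21 A.

I_p ≈ 1.21 A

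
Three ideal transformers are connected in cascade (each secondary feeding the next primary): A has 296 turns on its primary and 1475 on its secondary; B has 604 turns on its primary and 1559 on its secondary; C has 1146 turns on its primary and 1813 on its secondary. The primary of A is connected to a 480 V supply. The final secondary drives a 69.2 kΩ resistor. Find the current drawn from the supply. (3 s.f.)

After A: V = 480.00 × 1475/296 = 2391.9 V.
After B: V = 2391.9 × 1559/604 = 6173.8 V.
After C: V = 6173.8 × 1813/1146 = 9767.1 V.
I_load = 9767.1/69200 = 0.14114 A, so P_out = 9767.1 × 0.14114 = 1378.5 W.
All ideal ⇒ P_in = P_out, so I_supply = 1378.5/480 = 2.87 A.

I_supply ≈ 2.87 A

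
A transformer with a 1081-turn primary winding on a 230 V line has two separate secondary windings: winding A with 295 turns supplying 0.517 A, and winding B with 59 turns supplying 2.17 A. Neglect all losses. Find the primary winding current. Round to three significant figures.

I_p ≈ 0.260 A

V_A = 230 × 295/1081 = 62.766 V; V_B = 230 × 59/1081 = 12.553 V.
P_out = V_A I_A + V_B I_B = 62.766×0.517 + 12.553×2.17 = 32.450 + 27.240 = 59.690 W.
Ideal ⇒ P_in = P_out, so I_p = P_out/V_p = 59.690/230 = 0.260 A.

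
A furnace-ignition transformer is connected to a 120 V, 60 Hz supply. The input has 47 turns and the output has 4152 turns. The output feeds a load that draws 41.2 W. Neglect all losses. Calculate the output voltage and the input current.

V_out = V_in × N_out/N_in = 120 × 4152/47 = 10601 V.
I_out = P/V_out = 41.2/10601 = 0.0038865 A.
I_in = I_out × N_out/N_in = 0.0038865 × 4152/47 = 0.343 A.

V_out ≈ 10600 V, I_in ≈ 0.343 A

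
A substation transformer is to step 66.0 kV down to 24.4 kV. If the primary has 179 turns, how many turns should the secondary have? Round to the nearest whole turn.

N_s = 66 turns

N_s/N_p = V_s/V_p, so N_s = 179 × 24400/66000 = 66.2 ≈ 66 turns.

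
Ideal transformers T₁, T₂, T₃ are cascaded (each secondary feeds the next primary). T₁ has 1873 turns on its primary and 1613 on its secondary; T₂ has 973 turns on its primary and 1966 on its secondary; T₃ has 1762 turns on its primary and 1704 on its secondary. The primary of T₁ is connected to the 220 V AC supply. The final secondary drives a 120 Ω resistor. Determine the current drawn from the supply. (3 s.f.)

I_supply ≈ 5.19 A

After T₁: V = 220.00 × 1613/1873 = 189.46 V.
After T₂: V = 189.46 × 1966/973 = 382.82 V.
After T₃: V = 382.82 × 1704/1762 = 370.21 V.
I_load = 370.21/120 = 3.0851 A, so P_out = 370.21 × 3.0851 = 1142.2 W.
All ideal ⇒ P_in = P_out, so I_supply = 1142.2/220 = 5.19 A.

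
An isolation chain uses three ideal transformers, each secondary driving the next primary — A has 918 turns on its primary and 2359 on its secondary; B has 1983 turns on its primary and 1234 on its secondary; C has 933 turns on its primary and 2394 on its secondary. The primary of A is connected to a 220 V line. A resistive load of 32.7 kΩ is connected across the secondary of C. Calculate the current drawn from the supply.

I_supply ≈ 0.113 A

Secondary of A: V = 220.00 × 2359/918 = 565.34 V.
Secondary of B: V = 565.34 × 1234/1983 = 351.80 V.
Secondary of C: V = 351.80 × 2394/933 = 902.70 V.
I_load = 902.70/32700 = 0.027605 A, so P_out = 902.70 × 0.027605 = 24.919 W.
All ideal ⇒ P_in = P_out, so I_supply = 24.919/220 = 0.113 A.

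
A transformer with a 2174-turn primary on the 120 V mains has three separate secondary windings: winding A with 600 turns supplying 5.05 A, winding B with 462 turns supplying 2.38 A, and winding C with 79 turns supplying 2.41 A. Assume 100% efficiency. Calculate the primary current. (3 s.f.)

I_p ≈ 1.99 A

V_A = 120 × 600/2174 = 33.119 V; V_B = 120 × 462/2174 = 25.501 V; V_C = 120 × 79/2174 = 4.3606 V.
P_out = V_A I_A + V_B I_B + V_C I_C = 33.119×5.05 + 25.501×2.38 + 4.3606×2.41 = 167.25 + 60.693 + 10.509 = 238.45 W.
Ideal ⇒ P_in = P_out, so I_p = P_out/V_p = 238.45/120 = 1.99 A.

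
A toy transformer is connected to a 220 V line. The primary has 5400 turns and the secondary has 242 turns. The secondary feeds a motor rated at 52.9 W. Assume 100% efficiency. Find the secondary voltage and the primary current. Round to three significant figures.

V_s ≈ 9.86 V, I_p ≈ 0.240 A

V_s = V_p × N_s/N_p = 220 × 242/5400 = 9.8593 V.
I_s = P/V_s = 52.9/9.8593 = 5.3655 A.
I_p = I_s × N_s/N_p = 5.3655 × 242/5400 = 0.240 A.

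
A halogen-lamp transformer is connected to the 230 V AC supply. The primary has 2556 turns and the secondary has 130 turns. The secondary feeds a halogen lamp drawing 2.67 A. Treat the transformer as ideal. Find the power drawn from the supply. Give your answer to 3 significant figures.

P ≈ 31.2 W

I_p = I_s × N_s/N_p = 2.67 × 130/2556 = 0.13580 A.
P = V_p I_p = 230 × 0.13580 = 31.2 W.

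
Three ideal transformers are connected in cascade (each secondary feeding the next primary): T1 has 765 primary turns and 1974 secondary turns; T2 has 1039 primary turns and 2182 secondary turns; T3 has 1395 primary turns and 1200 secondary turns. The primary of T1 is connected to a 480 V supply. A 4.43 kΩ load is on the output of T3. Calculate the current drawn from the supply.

Secondary of T1: V = 480.00 × 1974/765 = 1238.6 V.
Secondary of T2: V = 1238.6 × 2182/1039 = 2601.2 V.
Secondary of T3: V = 2601.2 × 1200/1395 = 2237.6 V.
I_load = 2237.6/4430 = 0.50509 A, so P_out = 2237.6 × 0.50509 = 1130.2 W.
All ideal ⇒ P_in = P_out, so I_supply = 1130.2/480 = 2.35 A.

I_supply ≈ 2.35 A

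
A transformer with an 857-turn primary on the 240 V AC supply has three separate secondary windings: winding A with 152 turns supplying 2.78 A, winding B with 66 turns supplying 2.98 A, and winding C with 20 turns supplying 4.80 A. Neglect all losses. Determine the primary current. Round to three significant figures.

V_A = 240 × 152/857 = 42.567 V; V_B = 240 × 66/857 = 18.483 V; V_C = 240 × 20/857 = 5.6009 V.
P_out = V_A I_A + V_B I_B + V_C I_C = 42.567×2.78 + 18.483×2.98 + 5.6009×4.80 = 118.34 + 55.080 + 26.884 = 200.30 W.
Ideal ⇒ P_in = P_out, so I_p = P_out/V_p = 200.30/240 = 0.835 A.

I_p ≈ 0.835 A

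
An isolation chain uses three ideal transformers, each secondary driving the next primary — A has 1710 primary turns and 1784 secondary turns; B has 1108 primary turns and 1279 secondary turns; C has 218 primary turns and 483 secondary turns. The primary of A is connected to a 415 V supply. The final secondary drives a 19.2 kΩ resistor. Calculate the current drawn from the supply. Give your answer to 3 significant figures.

I_supply ≈ 0.154 A

Secondary of A: V = 415.00 × 1784/1710 = 432.96 V.
Secondary of B: V = 432.96 × 1279/1108 = 499.78 V.
Secondary of C: V = 499.78 × 483/218 = 1107.3 V.
I_load = 1107.3/19200 = 0.057672 A, so P_out = 1107.3 × 0.057672 = 63.861 W.
All ideal ⇒ P_in = P_out, so I_supply = 63.861/415 = 0.154 A.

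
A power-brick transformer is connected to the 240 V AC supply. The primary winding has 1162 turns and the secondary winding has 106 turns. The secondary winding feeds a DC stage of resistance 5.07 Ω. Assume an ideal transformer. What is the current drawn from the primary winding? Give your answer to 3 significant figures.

I_p ≈ 0.394 A

V_s = V_p × N_s/N_p = 240 × 106/1162 = 21.893 V.
I_s = V_s/R = 21.893/5.07 = 4.3182 A.
For an ideal transformer I_p N_p = I_s N_s, so I_p = 4.3182 × 106/1162 = 0.394 A.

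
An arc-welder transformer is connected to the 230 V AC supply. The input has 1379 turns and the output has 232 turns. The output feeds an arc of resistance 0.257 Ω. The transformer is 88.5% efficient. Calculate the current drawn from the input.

V_out = 230 × 232/1379 = 38.695 V.
I_out = V_out/R = 38.695/0.257 = 150.56 A.
P_out = V_out I_out = 38.695 × 150.56 = 5826.0 W.
P_in = P_out/η = 5826.0/0.885 = 6583.0 W.
I_in = P_in/V_in = 6583.0/230 = 28.6 A.

I_in ≈ 28.6 A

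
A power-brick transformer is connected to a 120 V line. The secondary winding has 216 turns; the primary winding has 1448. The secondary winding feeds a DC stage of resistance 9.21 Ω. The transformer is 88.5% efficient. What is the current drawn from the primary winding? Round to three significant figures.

I_p ≈ 0.328 A

V_s = 120 × 216/1448 = 17.901 V.
I_s = V_s/R = 17.901/9.21 = 1.9436 A.
P_out = V_s I_s = 17.901 × 1.9436 = 34.792 W.
P_in = P_out/η = 34.792/0.885 = 39.312 W.
I_p = P_in/V_p = 39.312/120 = 0.328 A.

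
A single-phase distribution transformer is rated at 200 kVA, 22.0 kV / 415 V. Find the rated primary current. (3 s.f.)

I_p = S/V_p = 200000/22000 = 9.09 A.

I_p ≈ 9.09 A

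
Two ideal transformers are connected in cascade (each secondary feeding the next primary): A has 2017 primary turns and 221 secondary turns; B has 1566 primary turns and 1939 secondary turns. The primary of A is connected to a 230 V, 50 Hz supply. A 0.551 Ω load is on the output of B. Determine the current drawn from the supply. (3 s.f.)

After A: V = 230.00 × 221/2017 = 25.201 V.
After B: V = 25.201 × 1939/1566 = 31.203 V.
I_load = 31.203/0.551 = 56.630 A, so P_out = 31.203 × 56.630 = 1767.1 W.
All ideal ⇒ P_in = P_out, so I_supply = 1767.1/230 = 7.68 A.

I_supply ≈ 7.68 A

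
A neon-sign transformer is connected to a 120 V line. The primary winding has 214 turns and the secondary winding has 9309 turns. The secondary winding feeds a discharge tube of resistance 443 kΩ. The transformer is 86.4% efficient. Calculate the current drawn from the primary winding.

V_s = 120 × 9309/214 = 5220.0 V.
I_s = V_s/R = 5220.0/443000 = 0.011783 A.
P_out = V_s I_s = 5220.0 × 0.011783 = 61.509 W.
P_in = P_out/η = 61.509/0.864 = 71.191 W.
I_p = P_in/V_p = 71.191/120 = 0.593 A.

I_p ≈ 0.593 A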